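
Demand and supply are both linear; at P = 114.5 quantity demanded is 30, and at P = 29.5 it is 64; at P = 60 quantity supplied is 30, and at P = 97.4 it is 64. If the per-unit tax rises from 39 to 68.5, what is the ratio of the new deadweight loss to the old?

Demand slope = (29.5 − 114.5)/(64 − 30) = −2.5, so P = 189.5 − 2.5Q.
Supply slope = (97.4 − 60)/(64 − 30) = 1.1, so P = 27 + 1.1Q.
Competitive equilibrium: 189.5 − 2.5Q = 27 + 1.1Q → Q* = 45.1389, P* = 76.6528.
For a per-unit tax t: ΔQ = t/3.6, so DWL = ½·t·(t/3.6) = t²/7.2.
At t = 39: DWL = 211.25. At t = 68.5: DWL = 651.701.
Ratio = (68.5/39)² = 3.085.

3.085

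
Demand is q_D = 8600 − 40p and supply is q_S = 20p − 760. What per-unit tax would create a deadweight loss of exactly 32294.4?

69.6

In inverse form: demand p = 215 − 0.025q, supply p = 38 + 0.05q.
Competitive equilibrium: 215 − 0.025q = 38 + 0.05q → q* = 2360, p* = 156.
A tax t gives Δq = t/0.075 and wedge t, so DWL = t²/0.15.
t²/0.15 = 32294.4 → t² = 4844.16 → t = 69.6.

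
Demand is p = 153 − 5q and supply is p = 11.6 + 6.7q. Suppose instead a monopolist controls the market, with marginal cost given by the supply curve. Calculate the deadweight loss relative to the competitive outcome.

76.59

Competitive equilibrium: 153 − 5q = 11.6 + 6.7q → q* = 12.0855, p* = 92.5726.
Marginal revenue: MR = 153 − 10q. Set MR = MC: 153 − 10q = 11.6 + 6.7q → q_m = 8.4671.
Price p_m = 153 − 5·8.4671 = 110.6645; MC(q_m) = 11.6 + 6.7·8.4671 = 68.3296.
Competitive q* = 12.0855, so Δq = 3.6184; wedge = 110.6645 − 68.3296 = 42.3349.
Welfare loss = ½ × 3.6184 × 42.3349 = 76.59.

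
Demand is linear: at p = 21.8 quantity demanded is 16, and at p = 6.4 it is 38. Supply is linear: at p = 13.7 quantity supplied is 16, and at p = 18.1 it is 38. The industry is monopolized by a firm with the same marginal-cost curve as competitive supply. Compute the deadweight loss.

53.83

Demand slope = (6.4 − 21.8)/(38 − 16) = −0.7, so p = 33 − 0.7q.
Supply slope = (18.1 − 13.7)/(38 − 16) = 0.2, so p = 10.5 + 0.2q.
Competitive equilibrium: 33 − 0.7q = 10.5 + 0.2q → q* = 25, p* = 15.5.
Marginal revenue: MR = 33 − 1.4q. Set MR = MC: 33 − 1.4q = 10.5 + 0.2q → q_m = 14.0625.
Price p_m = 33 − 0.7·14.0625 = 23.1563; MC(q_m) = 10.5 + 0.2·14.0625 = 13.3125.
Competitive q* = 25, so Δq = 10.9375; wedge = 23.1563 − 13.3125 = 9.8438.
DWL = ½ × 10.9375 × 9.8438 = 53.83.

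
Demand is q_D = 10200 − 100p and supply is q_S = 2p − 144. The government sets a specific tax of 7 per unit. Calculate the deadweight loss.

48.04

In inverse form: demand p = 102 − 0.01q, supply p = 72 + 0.5q.
Competitive equilibrium: 102 − 0.01q = 72 + 0.5q → q* = 58.8235, p* = 101.4118.
With the tax, the buyer price exceeds the seller price by 7: (102 − 0.01q) − (72 + 0.5q) = 7 → q' = 45.098.
Δq = 58.8235 − 45.098 = 13.7255; the wedge equals the tax, 7.
Welfare loss = ½ × 13.7255 × 7 = 48.04.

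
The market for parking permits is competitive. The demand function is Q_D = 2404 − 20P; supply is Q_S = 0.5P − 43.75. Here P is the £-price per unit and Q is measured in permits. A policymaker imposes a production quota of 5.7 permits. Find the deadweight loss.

£107.71

In inverse form: demand P = 120.2 − 0.05Q, supply P = 87.5 + 2Q.
Competitive equilibrium: 120.2 − 0.05Q = 87.5 + 2Q → Q* = 15.9512, P* = 119.4024.
At Q = 5.7: demand price = 120.2 − 0.05·5.7 = 119.915; supply price = 87.5 + 2·5.7 = 98.9.
ΔQ = 15.9512 − 5.7 = 10.2512; wedge = 119.915 − 98.9 = 21.015.
DWL = ½ × 10.2512 × 21.015 = £107.71.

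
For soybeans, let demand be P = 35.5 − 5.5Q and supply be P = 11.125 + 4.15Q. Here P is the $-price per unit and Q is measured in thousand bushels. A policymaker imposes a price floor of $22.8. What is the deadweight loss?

$0.23 thousand

Competitive equilibrium: 35.5 − 5.5Q = 11.125 + 4.15Q → Q* = 2.5259, P* = 21.6075.
At the floor P = 22.8, quantity demanded = (35.5 − 22.8)/5.5 = 2.3091.
Sellers' marginal cost at Q' = 2.3091: 11.125 + 4.15·2.3091 = 20.7078.
ΔQ = 2.5259 − 2.3091 = 0.2168; wedge = 22.8 − 20.7078 = 2.0922.
DWL = ½ × 0.2168 × 2.0922 = $0.23 thousand.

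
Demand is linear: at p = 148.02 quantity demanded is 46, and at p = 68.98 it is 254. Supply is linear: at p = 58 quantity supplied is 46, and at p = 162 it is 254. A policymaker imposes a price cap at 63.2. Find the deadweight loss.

3715.70

Demand slope = (68.98 − 148.02)/(254 − 46) = −0.38, so p = 165.5 − 0.38q.
Supply slope = (162 − 58)/(254 − 46) = 0.5, so p = 35 + 0.5q.
Competitive equilibrium: 165.5 − 0.38q = 35 + 0.5q → q* = 148.2955, p* = 109.1477.
At the ceiling p = 63.2, quantity supplied = (63.2 − 35)/0.5 = 56.4.
Willingness to pay at q' = 56.4: 165.5 − 0.38·56.4 = 144.068.
Δq = 148.2955 − 56.4 = 91.8955; wedge = 144.068 − 63.2 = 80.868.
The triangle = ½ × 91.8955 × 80.868 = 3715.70.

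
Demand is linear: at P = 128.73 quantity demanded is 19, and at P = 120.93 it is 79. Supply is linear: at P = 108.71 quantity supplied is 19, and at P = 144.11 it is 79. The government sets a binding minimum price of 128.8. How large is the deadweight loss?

Demand slope = (120.93 − 128.73)/(79 − 19) = −0.13, so P = 131.2 − 0.13Q.
Supply slope = (144.11 − 108.71)/(79 − 19) = 0.59, so P = 97.5 + 0.59Q.
Competitive equilibrium: 131.2 − 0.13Q = 97.5 + 0.59Q → Q* = 46.8056, P* = 125.1153.
At the floor P = 128.8, quantity demanded = (131.2 − 128.8)/0.13 = 18.4615.
Sellers' marginal cost at Q' = 18.4615: 97.5 + 0.59·18.4615 = 108.3923.
ΔQ = 46.8056 − 18.4615 = 28.3441; wedge = 128.8 − 108.3923 = 20.4077.
Deadweight loss = ½ × 28.3441 × 20.4077 = 289.22.

289.22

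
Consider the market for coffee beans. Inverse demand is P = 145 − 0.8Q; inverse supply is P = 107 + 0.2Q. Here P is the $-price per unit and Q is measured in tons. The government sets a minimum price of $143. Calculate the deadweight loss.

$630.125

Competitive equilibrium: 145 − 0.8Q = 107 + 0.2Q → Q* = 38, P* = 114.6.
At the floor P = 143, quantity demanded = (145 − 143)/0.8 = 2.5.
Sellers' marginal cost at Q' = 2.5: 107 + 0.2·2.5 = 107.5.
ΔQ = 38 − 2.5 = 35.5; wedge = 143 − 107.5 = 35.5.
The triangle = ½ × 35.5 × 35.5 = $630.125.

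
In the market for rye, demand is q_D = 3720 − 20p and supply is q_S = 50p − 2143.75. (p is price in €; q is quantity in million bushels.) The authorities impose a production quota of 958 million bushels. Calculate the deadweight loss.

€41327.74 million

In inverse form: demand p = 186 − 0.05q, supply p = 42.875 + 0.02q.
Competitive equilibrium: 186 − 0.05q = 42.875 + 0.02q → q* = 2044.64286, p* = 83.76786.
At q = 958: demand price = 186 − 0.05·958 = 138.1; supply price = 42.875 + 0.02·958 = 62.035.
Δq = 2044.64286 − 958 = 1086.64286; wedge = 138.1 − 62.035 = 76.065.
The triangle = ½ × 1086.64286 × 76.065 = €41327.74 million.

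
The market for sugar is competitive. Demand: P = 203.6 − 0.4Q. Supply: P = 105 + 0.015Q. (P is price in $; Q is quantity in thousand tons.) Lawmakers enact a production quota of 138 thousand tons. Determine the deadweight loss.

$2058.03 thousand

Competitive equilibrium: 203.6 − 0.4Q = 105 + 0.015Q → Q* = 237.59036, P* = 108.56386.
At Q = 138: demand price = 203.6 − 0.4·138 = 148.4; supply price = 105 + 0.015·138 = 107.07.
ΔQ = 237.59036 − 138 = 99.59036; wedge = 148.4 − 107.07 = 41.33.
The triangle = ½ × 99.59036 × 41.33 = $2058.03 thousand.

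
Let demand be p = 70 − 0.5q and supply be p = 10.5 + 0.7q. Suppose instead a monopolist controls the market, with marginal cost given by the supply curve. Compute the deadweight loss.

Competitive equilibrium: 70 − 0.5q = 10.5 + 0.7q → q* = 49.5833, p* = 45.2083.
Marginal revenue: MR = 70 − q. Set MR = MC: 70 − q = 10.5 + 0.7q → q_m = 35.
Price p_m = 70 − 0.5·35 = 52.5; MC(q_m) = 10.5 + 0.7·35 = 35.
Competitive q* = 49.5833, so Δq = 14.5833; wedge = 52.5 − 35 = 17.5.
The triangle = ½ × 14.5833 × 17.5 = 127.60.

127.60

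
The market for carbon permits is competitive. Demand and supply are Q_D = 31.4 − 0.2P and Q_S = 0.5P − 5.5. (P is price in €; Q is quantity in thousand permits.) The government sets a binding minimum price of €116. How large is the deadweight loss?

In inverse form: demand P = 157 − 5Q, supply P = 11 + 2Q.
Competitive equilibrium: 157 − 5Q = 11 + 2Q → Q* = 20.8571, P* = 52.7143.
At the floor P = 116, quantity demanded = (157 − 116)/5 = 8.2.
Sellers' marginal cost at Q' = 8.2: 11 + 2·8.2 = 27.4.
ΔQ = 20.8571 − 8.2 = 12.6571; wedge = 116 − 27.4 = 88.6.
Welfare loss = ½ × 12.6571 × 88.6 = €560.71 thousand.

€560.71 thousand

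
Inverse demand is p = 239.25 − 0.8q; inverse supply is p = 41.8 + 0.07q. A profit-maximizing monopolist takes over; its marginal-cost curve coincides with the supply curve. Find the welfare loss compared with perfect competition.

5141.76

Competitive equilibrium: 239.25 − 0.8q = 41.8 + 0.07q → q* = 226.95402, p* = 57.68678.
Marginal revenue: MR = 239.25 − 1.6q. Set MR = MC: 239.25 − 1.6q = 41.8 + 0.07q → q_m = 118.23353.
Price p_m = 239.25 − 0.8·118.23353 = 144.66318; MC(q_m) = 41.8 + 0.07·118.23353 = 50.07635.
Competitive q* = 226.95402, so Δq = 108.72049; wedge = 144.66318 − 50.07635 = 94.58683.
Deadweight loss = ½ × 108.72049 × 94.58683 = 5141.76.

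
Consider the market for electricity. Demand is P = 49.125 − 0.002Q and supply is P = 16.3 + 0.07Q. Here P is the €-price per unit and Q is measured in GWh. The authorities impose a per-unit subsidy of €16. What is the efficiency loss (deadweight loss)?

Competitive equilibrium: 49.125 − 0.002Q = 16.3 + 0.07Q → Q* = 455.9028, P* = 48.2132.
The subsidy lowers effective supply by 16: P = 0.3 + 0.07Q.
New quantity: 49.125 − 0.002Q = 0.3 + 0.07Q → Q' = 678.125.
Overproduction ΔQ = 678.125 − 455.9028 = 222.2222; wedge = subsidy = 16.
DWL = ½ × 222.2222 × 16 = €1777.78.

€1777.78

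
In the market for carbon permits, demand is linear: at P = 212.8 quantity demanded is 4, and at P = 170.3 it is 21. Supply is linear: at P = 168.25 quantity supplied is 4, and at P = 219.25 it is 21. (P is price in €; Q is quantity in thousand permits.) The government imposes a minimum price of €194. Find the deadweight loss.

€0.93 thousand

Demand slope = (170.3 − 212.8)/(21 − 4) = −2.5, so P = 222.8 − 2.5Q.
Supply slope = (219.25 − 168.25)/(21 − 4) = 3, so P = 156.25 + 3Q.
Competitive equilibrium: 222.8 − 2.5Q = 156.25 + 3Q → Q* = 12.1, P* = 192.55.
At the floor P = 194, quantity demanded = (222.8 − 194)/2.5 = 11.52.
Sellers' marginal cost at Q' = 11.52: 156.25 + 3·11.52 = 190.81.
ΔQ = 12.1 − 11.52 = 0.58; wedge = 194 − 190.81 = 3.19.
Deadweight loss = ½ × 0.58 × 3.19 = €0.93 thousand.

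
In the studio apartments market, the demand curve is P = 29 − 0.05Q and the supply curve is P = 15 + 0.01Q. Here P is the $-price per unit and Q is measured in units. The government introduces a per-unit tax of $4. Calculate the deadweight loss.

Competitive equilibrium: 29 − 0.05Q = 15 + 0.01Q → Q* = 233.3333, P* = 17.3333.
With the tax, the buyer price exceeds the seller price by 4: (29 − 0.05Q) − (15 + 0.01Q) = 4 → Q' = 166.6667.
ΔQ = 233.3333 − 166.6667 = 66.6666; the wedge equals the tax, 4.
The triangle = ½ × 66.6666 × 4 = $133.33.

$133.33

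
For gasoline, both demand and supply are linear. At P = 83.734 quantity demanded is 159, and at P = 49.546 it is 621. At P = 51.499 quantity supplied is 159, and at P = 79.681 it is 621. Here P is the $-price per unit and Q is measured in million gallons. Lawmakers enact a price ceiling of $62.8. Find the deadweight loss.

$193.31 million

Demand slope = (49.546 − 83.734)/(621 − 159) = −0.074, so P = 95.5 − 0.074Q.
Supply slope = (79.681 − 51.499)/(621 − 159) = 0.061, so P = 41.8 + 0.061Q.
Competitive equilibrium: 95.5 − 0.074Q = 41.8 + 0.061Q → Q* = 397.7778, P* = 66.0644.
At the ceiling P = 62.8, quantity supplied = (62.8 − 41.8)/0.061 = 344.2623.
Willingness to pay at Q' = 344.2623: 95.5 − 0.074·344.2623 = 70.0246.
ΔQ = 397.7778 − 344.2623 = 53.5155; wedge = 70.0246 − 62.8 = 7.2246.
Welfare loss = ½ × 53.5155 × 7.2246 = $193.31 million.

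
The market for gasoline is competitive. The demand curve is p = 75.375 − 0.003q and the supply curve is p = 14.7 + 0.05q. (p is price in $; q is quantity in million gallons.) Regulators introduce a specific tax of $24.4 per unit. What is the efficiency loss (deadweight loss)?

$5616.60 million

Competitive equilibrium: 75.375 − 0.003q = 14.7 + 0.05q → q* = 1144.8113, p* = 71.9406.
With the tax, the buyer price exceeds the seller price by 24.4: (75.375 − 0.003q) − (14.7 + 0.05q) = 24.4 → q' = 684.434.
Δq = 1144.8113 − 684.434 = 460.3773; the wedge equals the tax, 24.4.
Deadweight loss = ½ × 460.3773 × 24.4 = $5616.60 million.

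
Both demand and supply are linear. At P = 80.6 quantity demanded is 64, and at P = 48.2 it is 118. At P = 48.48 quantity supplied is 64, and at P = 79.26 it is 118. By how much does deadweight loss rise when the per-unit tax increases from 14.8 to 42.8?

Demand slope = (48.2 − 80.6)/(118 − 64) = −0.6, so P = 119 − 0.6Q.
Supply slope = (79.26 − 48.48)/(118 − 64) = 0.57, so P = 12 + 0.57Q.
Competitive equilibrium: 119 − 0.6Q = 12 + 0.57Q → Q* = 91.453, P* = 64.1282.
For a per-unit tax t: ΔQ = t/1.17, so DWL = ½·t·(t/1.17) = t²/2.34.
At t = 14.8: DWL = 93.607. At t = 42.8: DWL = 782.838.
Increase = 782.838 − 93.607 = 689.23.

689.23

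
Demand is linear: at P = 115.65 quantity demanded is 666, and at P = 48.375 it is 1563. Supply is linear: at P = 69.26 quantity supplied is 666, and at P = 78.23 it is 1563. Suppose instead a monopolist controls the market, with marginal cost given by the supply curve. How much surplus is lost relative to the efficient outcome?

13712.23

Demand slope = (48.375 − 115.65)/(1563 − 666) = −0.075, so P = 165.6 − 0.075Q.
Supply slope = (78.23 − 69.26)/(1563 − 666) = 0.01, so P = 62.6 + 0.01Q.
Competitive equilibrium: 165.6 − 0.075Q = 62.6 + 0.01Q → Q* = 1211.76471, P* = 74.71765.
Marginal revenue: MR = 165.6 − 0.15Q. Set MR = MC: 165.6 − 0.15Q = 62.6 + 0.01Q → Q_m = 643.75.
Price P_m = 165.6 − 0.075·643.75 = 117.31875; MC(Q_m) = 62.6 + 0.01·643.75 = 69.0375.
Competitive Q* = 1211.76471, so ΔQ = 568.01471; wedge = 117.31875 − 69.0375 = 48.28125.
DWL = ½ × 568.01471 × 48.28125 = 13712.23.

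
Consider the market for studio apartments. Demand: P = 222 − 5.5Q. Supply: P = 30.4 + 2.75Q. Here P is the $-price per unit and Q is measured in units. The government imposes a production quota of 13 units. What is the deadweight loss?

$431.21

Competitive equilibrium: 222 − 5.5Q = 30.4 + 2.75Q → Q* = 23.2242, P* = 94.2667.
At Q = 13: demand price = 222 − 5.5·13 = 150.5; supply price = 30.4 + 2.75·13 = 66.15.
ΔQ = 23.2242 − 13 = 10.2242; wedge = 150.5 − 66.15 = 84.35.
DWL = ½ × 10.2242 × 84.35 = $431.21.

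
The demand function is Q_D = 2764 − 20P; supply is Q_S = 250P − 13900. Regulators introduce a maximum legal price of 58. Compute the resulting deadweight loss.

In inverse form: demand P = 138.2 − 0.05Q, supply P = 55.6 + 0.004Q.
Competitive equilibrium: 138.2 − 0.05Q = 55.6 + 0.004Q → Q* = 1529.6296, P* = 61.7185.
At the ceiling P = 58, quantity supplied = (58 − 55.6)/0.004 = 600.
Willingness to pay at Q' = 600: 138.2 − 0.05·600 = 108.2.
ΔQ = 1529.6296 − 600 = 929.6296; wedge = 108.2 − 58 = 50.2.
DWL = ½ × 929.6296 × 50.2 = 23333.70.

23333.70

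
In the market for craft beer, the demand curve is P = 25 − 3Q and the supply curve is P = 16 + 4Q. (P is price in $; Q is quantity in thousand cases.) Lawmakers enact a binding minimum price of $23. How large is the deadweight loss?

Competitive equilibrium: 25 − 3Q = 16 + 4Q → Q* = 1.2857, P* = 21.1429.
At the floor P = 23, quantity demanded = (25 − 23)/3 = 0.6667.
Sellers' marginal cost at Q' = 0.6667: 16 + 4·0.6667 = 18.6668.
ΔQ = 1.2857 − 0.6667 = 0.619; wedge = 23 − 18.6668 = 4.3332.
Deadweight loss = ½ × 0.619 × 4.3332 = $1.34 thousand.

$1.34 thousand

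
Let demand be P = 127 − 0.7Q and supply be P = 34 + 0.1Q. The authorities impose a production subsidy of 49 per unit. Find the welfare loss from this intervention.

1500.625

Competitive equilibrium: 127 − 0.7Q = 34 + 0.1Q → Q* = 116.25, P* = 45.625.
The subsidy lowers effective supply by 49: P = 0.1Q − 15.
New quantity: 127 − 0.7Q = 0.1Q − 15 → Q' = 177.5.
Overproduction ΔQ = 177.5 − 116.25 = 61.25; wedge = subsidy = 49.
Deadweight loss = ½ × 61.25 × 49 = 1500.625.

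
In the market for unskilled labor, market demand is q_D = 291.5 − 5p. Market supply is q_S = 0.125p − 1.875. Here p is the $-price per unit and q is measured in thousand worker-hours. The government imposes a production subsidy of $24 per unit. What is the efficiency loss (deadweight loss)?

In inverse form: demand p = 58.3 − 0.2q, supply p = 15 + 8q.
Competitive equilibrium: 58.3 − 0.2q = 15 + 8q → q* = 5.2805, p* = 57.2439.
The subsidy lowers effective supply by 24: p = 8q − 9.
New quantity: 58.3 − 0.2q = 8q − 9 → q' = 8.2073.
Overproduction Δq = 8.2073 − 5.2805 = 2.9268; wedge = subsidy = 24.
Deadweight loss = ½ × 2.9268 × 24 = $35.12 thousand.

$35.12 thousand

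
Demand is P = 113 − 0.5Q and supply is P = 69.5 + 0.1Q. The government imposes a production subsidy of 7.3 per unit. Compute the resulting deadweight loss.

44.41

Competitive equilibrium: 113 − 0.5Q = 69.5 + 0.1Q → Q* = 72.5, P* = 76.75.
The subsidy lowers effective supply by 7.3: P = 62.2 + 0.1Q.
New quantity: 113 − 0.5Q = 62.2 + 0.1Q → Q' = 84.6667.
Overproduction ΔQ = 84.6667 − 72.5 = 12.1667; wedge = subsidy = 7.3.
Welfare loss = ½ × 12.1667 × 7.3 = 44.41.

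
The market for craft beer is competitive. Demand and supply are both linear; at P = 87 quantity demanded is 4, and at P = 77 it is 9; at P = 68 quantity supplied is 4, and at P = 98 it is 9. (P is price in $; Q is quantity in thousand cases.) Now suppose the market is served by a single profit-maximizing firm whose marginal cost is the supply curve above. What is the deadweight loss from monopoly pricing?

$6.50 thousand

Demand slope = (77 − 87)/(9 − 4) = −2, so P = 95 − 2Q.
Supply slope = (98 − 68)/(9 − 4) = 6, so P = 44 + 6Q.
Competitive equilibrium: 95 − 2Q = 44 + 6Q → Q* = 6.375, P* = 82.25.
Marginal revenue: MR = 95 − 4Q. Set MR = MC: 95 − 4Q = 44 + 6Q → Q_m = 5.1.
Price P_m = 95 − 2·5.1 = 84.8; MC(Q_m) = 44 + 6·5.1 = 74.6.
Competitive Q* = 6.375, so ΔQ = 1.275; wedge = 84.8 − 74.6 = 10.2.
The triangle = ½ × 1.275 × 10.2 = $6.50 thousand.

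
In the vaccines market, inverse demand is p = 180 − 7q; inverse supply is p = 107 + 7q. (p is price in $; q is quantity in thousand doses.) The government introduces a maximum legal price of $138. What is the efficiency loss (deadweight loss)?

Competitive equilibrium: 180 − 7q = 107 + 7q → q* = 5.2143, p* = 143.5.
At the ceiling p = 138, quantity supplied = (138 − 107)/7 = 4.4286.
Willingness to pay at q' = 4.4286: 180 − 7·4.4286 = 148.9998.
Δq = 5.2143 − 4.4286 = 0.7857; wedge = 148.9998 − 138 = 10.9998.
Welfare loss = ½ × 0.7857 × 10.9998 = $4.32 thousand.

$4.32 thousand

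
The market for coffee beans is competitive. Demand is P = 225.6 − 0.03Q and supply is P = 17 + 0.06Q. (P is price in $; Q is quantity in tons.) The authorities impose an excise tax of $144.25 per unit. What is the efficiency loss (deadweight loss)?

$115600.35

Competitive equilibrium: 225.6 − 0.03Q = 17 + 0.06Q → Q* = 2317.7778, P* = 156.0667.
With the tax, the buyer price exceeds the seller price by 144.25: (225.6 − 0.03Q) − (17 + 0.06Q) = 144.25 → Q' = 715.
ΔQ = 2317.7778 − 715 = 1602.7778; the wedge equals the tax, 144.25.
The triangle = ½ × 1602.7778 × 144.25 = $115600.35.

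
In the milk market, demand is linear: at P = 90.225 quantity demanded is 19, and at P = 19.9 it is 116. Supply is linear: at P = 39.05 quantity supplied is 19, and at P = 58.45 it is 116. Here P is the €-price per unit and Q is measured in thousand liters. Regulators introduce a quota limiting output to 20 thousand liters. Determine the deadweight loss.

€1364.90 thousand

Demand slope = (19.9 − 90.225)/(116 − 19) = −0.725, so P = 104 − 0.725Q.
Supply slope = (58.45 − 39.05)/(116 − 19) = 0.2, so P = 35.25 + 0.2Q.
Competitive equilibrium: 104 − 0.725Q = 35.25 + 0.2Q → Q* = 74.3243, P* = 50.1149.
At Q = 20: demand price = 104 − 0.725·20 = 89.5; supply price = 35.25 + 0.2·20 = 39.25.
ΔQ = 74.3243 − 20 = 54.3243; wedge = 89.5 − 39.25 = 50.25.
Welfare loss = ½ × 54.3243 × 50.25 = €1364.90 thousand.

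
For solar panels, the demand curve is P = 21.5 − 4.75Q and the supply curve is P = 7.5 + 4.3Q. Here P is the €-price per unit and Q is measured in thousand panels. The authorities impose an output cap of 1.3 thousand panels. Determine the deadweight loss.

Competitive equilibrium: 21.5 − 4.75Q = 7.5 + 4.3Q → Q* = 1.547, P* = 14.1519.
At Q = 1.3: demand price = 21.5 − 4.75·1.3 = 15.325; supply price = 7.5 + 4.3·1.3 = 13.09.
ΔQ = 1.547 − 1.3 = 0.247; wedge = 15.325 − 13.09 = 2.235.
Welfare loss = ½ × 0.247 × 2.235 = €0.28 thousand.

€0.28 thousand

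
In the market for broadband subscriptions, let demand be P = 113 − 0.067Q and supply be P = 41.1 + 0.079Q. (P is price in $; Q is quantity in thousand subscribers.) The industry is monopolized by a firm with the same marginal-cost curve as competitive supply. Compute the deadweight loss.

Competitive equilibrium: 113 − 0.067Q = 41.1 + 0.079Q → Q* = 492.46575, P* = 80.00479.
Marginal revenue: MR = 113 − 0.134Q. Set MR = MC: 113 − 0.134Q = 41.1 + 0.079Q → Q_m = 337.55869.
Price P_m = 113 − 0.067·337.55869 = 90.38357; MC(Q_m) = 41.1 + 0.079·337.55869 = 67.76714.
Competitive Q* = 492.46575, so ΔQ = 154.90706; wedge = 90.38357 − 67.76714 = 22.61643.
Deadweight loss = ½ × 154.90706 × 22.61643 = $1751.72 thousand.

$1751.72 thousand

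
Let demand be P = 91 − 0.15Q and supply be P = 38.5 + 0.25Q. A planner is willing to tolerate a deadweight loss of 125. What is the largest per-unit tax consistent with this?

10

Competitive equilibrium: 91 − 0.15Q = 38.5 + 0.25Q → Q* = 131.25, P* = 71.3125.
A tax t gives ΔQ = t/0.4 and wedge t, so DWL = t²/0.8.
t²/0.8 = 125 → t² = 100 → t = 10.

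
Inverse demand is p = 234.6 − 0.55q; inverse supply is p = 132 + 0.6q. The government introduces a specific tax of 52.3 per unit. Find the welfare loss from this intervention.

1189.26

Competitive equilibrium: 234.6 − 0.55q = 132 + 0.6q → q* = 89.2174, p* = 185.5304.
With the tax, the buyer price exceeds the seller price by 52.3: (234.6 − 0.55q) − (132 + 0.6q) = 52.3 → q' = 43.7391.
Δq = 89.2174 − 43.7391 = 45.4783; the wedge equals the tax, 52.3.
DWL = ½ × 45.4783 × 52.3 = 1189.26.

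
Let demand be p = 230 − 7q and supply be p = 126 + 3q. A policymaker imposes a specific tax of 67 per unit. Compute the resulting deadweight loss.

224.45

Competitive equilibrium: 230 − 7q = 126 + 3q → q* = 10.4, p* = 157.2.
With the tax, the buyer price exceeds the seller price by 67: (230 − 7q) − (126 + 3q) = 67 → q' = 3.7.
Δq = 10.4 − 3.7 = 6.7; the wedge equals the tax, 67.
The triangle = ½ × 6.7 × 67 = 224.45.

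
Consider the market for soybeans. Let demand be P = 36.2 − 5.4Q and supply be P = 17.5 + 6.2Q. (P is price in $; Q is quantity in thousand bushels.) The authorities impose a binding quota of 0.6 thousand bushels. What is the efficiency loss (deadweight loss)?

$5.94 thousand

Competitive equilibrium: 36.2 − 5.4Q = 17.5 + 6.2Q → Q* = 1.6121, P* = 27.4948.
At Q = 0.6: demand price = 36.2 − 5.4·0.6 = 32.96; supply price = 17.5 + 6.2·0.6 = 21.22.
ΔQ = 1.6121 − 0.6 = 1.0121; wedge = 32.96 − 21.22 = 11.74.
Welfare loss = ½ × 1.0121 × 11.74 = $5.94 thousand.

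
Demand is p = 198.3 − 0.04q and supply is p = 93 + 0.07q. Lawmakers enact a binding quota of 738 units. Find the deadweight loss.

2644.43

Competitive equilibrium: 198.3 − 0.04q = 93 + 0.07q → q* = 957.2727, p* = 160.0091.
At q = 738: demand price = 198.3 − 0.04·738 = 168.78; supply price = 93 + 0.07·738 = 144.66.
Δq = 957.2727 − 738 = 219.2727; wedge = 168.78 − 144.66 = 24.12.
Welfare loss = ½ × 219.2727 × 24.12 = 2644.43.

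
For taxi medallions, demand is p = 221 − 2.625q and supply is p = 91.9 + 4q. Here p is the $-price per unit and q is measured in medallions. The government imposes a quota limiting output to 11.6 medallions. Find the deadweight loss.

$206.04

Competitive equilibrium: 221 − 2.625q = 91.9 + 4q → q* = 19.4868, p* = 169.8472.
At q = 11.6: demand price = 221 − 2.625·11.6 = 190.55; supply price = 91.9 + 4·11.6 = 138.3.
Δq = 19.4868 − 11.6 = 7.8868; wedge = 190.55 − 138.3 = 52.25.
The triangle = ½ × 7.8868 × 52.25 = $206.04.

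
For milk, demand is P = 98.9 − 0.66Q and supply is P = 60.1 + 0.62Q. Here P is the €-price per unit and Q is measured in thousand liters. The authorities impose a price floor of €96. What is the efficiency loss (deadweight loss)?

€429.93 thousand

Competitive equilibrium: 98.9 − 0.66Q = 60.1 + 0.62Q → Q* = 30.3125, P* = 78.89375.
At the floor P = 96, quantity demanded = (98.9 − 96)/0.66 = 4.39394.
Sellers' marginal cost at Q' = 4.39394: 60.1 + 0.62·4.39394 = 62.82424.
ΔQ = 30.3125 − 4.39394 = 25.91856; wedge = 96 − 62.82424 = 33.17576.
DWL = ½ × 25.91856 × 33.17576 = €429.93 thousand.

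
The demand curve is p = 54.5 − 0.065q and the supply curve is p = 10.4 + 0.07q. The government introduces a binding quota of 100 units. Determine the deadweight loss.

3468

Competitive equilibrium: 54.5 − 0.065q = 10.4 + 0.07q → q* = 326.6667, p* = 33.2667.
At q = 100: demand price = 54.5 − 0.065·100 = 48; supply price = 10.4 + 0.07·100 = 17.4.
Δq = 326.6667 − 100 = 226.6667; wedge = 48 − 17.4 = 30.6.
Deadweight loss = ½ × 226.6667 × 30.6 = 3468.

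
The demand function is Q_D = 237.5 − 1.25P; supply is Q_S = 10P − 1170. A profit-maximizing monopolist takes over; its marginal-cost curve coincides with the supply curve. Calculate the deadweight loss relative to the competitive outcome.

655.62

In inverse form: demand P = 190 − 0.8Q, supply P = 117 + 0.1Q.
Competitive equilibrium: 190 − 0.8Q = 117 + 0.1Q → Q* = 81.1111, P* = 125.1111.
Marginal revenue: MR = 190 − 1.6Q. Set MR = MC: 190 − 1.6Q = 117 + 0.1Q → Q_m = 42.9412.
Price P_m = 190 − 0.8·42.9412 = 155.647; MC(Q_m) = 117 + 0.1·42.9412 = 121.2941.
Competitive Q* = 81.1111, so ΔQ = 38.1699; wedge = 155.647 − 121.2941 = 34.3529.
DWL = ½ × 38.1699 × 34.3529 = 655.62.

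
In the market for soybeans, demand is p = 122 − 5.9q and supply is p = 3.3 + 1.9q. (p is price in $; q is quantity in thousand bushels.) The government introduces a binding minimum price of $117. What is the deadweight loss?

$805.39 thousand

Competitive equilibrium: 122 − 5.9q = 3.3 + 1.9q → q* = 15.2179, p* = 32.2141.
At the floor p = 117, quantity demanded = (122 − 117)/5.9 = 0.8475.
Sellers' marginal cost at q' = 0.8475: 3.3 + 1.9·0.8475 = 4.9103.
Δq = 15.2179 − 0.8475 = 14.3704; wedge = 117 − 4.9103 = 112.0897.
The triangle = ½ × 14.3704 × 112.0897 = $805.39 thousand.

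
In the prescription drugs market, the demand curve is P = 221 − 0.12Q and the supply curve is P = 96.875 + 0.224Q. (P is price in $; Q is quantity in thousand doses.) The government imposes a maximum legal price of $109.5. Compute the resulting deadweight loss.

Competitive equilibrium: 221 − 0.12Q = 96.875 + 0.224Q → Q* = 360.8285, P* = 177.7006.
At the ceiling P = 109.5, quantity supplied = (109.5 − 96.875)/0.224 = 56.3616.
Willingness to pay at Q' = 56.3616: 221 − 0.12·56.3616 = 214.2366.
ΔQ = 360.8285 − 56.3616 = 304.4669; wedge = 214.2366 − 109.5 = 104.7366.
Deadweight loss = ½ × 304.4669 × 104.7366 = $15944.41 thousand.

$15944.41 thousand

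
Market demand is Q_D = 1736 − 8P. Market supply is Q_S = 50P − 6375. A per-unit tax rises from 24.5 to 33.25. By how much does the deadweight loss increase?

In inverse form: demand P = 217 − 0.125Q, supply P = 127.5 + 0.02Q.
Competitive equilibrium: 217 − 0.125Q = 127.5 + 0.02Q → Q* = 617.2414, P* = 139.8448.
For a per-unit tax t: ΔQ = t/0.145, so DWL = ½·t·(t/0.145) = t²/0.29.
At t = 24.5: DWL = 2069.828. At t = 33.25: DWL = 3812.284.
Increase = 3812.284 − 2069.828 = 1742.46.

1742.46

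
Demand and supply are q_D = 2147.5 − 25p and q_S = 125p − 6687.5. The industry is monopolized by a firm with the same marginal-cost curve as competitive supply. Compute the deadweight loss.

2259.30

In inverse form: demand p = 85.9 − 0.04q, supply p = 53.5 + 0.008q.
Competitive equilibrium: 85.9 − 0.04q = 53.5 + 0.008q → q* = 675, p* = 58.9.
Marginal revenue: MR = 85.9 − 0.08q. Set MR = MC: 85.9 − 0.08q = 53.5 + 0.008q → q_m = 368.18182.
Price p_m = 85.9 − 0.04·368.18182 = 71.17273; MC(q_m) = 53.5 + 0.008·368.18182 = 56.44545.
Competitive q* = 675, so Δq = 306.81818; wedge = 71.17273 − 56.44545 = 14.72728.
Deadweight loss = ½ × 306.81818 × 14.72728 = 2259.30.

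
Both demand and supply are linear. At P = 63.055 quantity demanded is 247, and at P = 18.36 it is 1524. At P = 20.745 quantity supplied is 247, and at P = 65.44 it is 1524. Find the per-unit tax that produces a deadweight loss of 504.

Demand slope = (18.36 − 63.055)/(1524 − 247) = −0.035, so P = 71.7 − 0.035Q.
Supply slope = (65.44 − 20.745)/(1524 − 247) = 0.035, so P = 12.1 + 0.035Q.
Competitive equilibrium: 71.7 − 0.035Q = 12.1 + 0.035Q → Q* = 851.4286, P* = 41.9.
A tax t gives ΔQ = t/0.07 and wedge t, so DWL = t²/0.14.
t²/0.14 = 504 → t² = 70.56 → t = 8.4.

8.4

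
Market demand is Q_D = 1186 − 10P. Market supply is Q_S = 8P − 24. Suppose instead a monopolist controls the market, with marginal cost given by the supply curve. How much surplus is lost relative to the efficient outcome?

2811.49

In inverse form: demand P = 118.6 − 0.1Q, supply P = 3 + 0.125Q.
Competitive equilibrium: 118.6 − 0.1Q = 3 + 0.125Q → Q* = 513.77778, P* = 67.22222.
Marginal revenue: MR = 118.6 − 0.2Q. Set MR = MC: 118.6 − 0.2Q = 3 + 0.125Q → Q_m = 355.69231.
Price P_m = 118.6 − 0.1·355.69231 = 83.03077; MC(Q_m) = 3 + 0.125·355.69231 = 47.46154.
Competitive Q* = 513.77778, so ΔQ = 158.08547; wedge = 83.03077 − 47.46154 = 35.56923.
DWL = ½ × 158.08547 × 35.56923 = 2811.49.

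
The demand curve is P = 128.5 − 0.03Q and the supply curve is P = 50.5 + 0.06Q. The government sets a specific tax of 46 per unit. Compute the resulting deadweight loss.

11755.56

Competitive equilibrium: 128.5 − 0.03Q = 50.5 + 0.06Q → Q* = 866.6667, P* = 102.5.
With the tax, the buyer price exceeds the seller price by 46: (128.5 − 0.03Q) − (50.5 + 0.06Q) = 46 → Q' = 355.5556.
ΔQ = 866.6667 − 355.5556 = 511.1111; the wedge equals the tax, 46.
Welfare loss = ½ × 511.1111 × 46 = 11755.56.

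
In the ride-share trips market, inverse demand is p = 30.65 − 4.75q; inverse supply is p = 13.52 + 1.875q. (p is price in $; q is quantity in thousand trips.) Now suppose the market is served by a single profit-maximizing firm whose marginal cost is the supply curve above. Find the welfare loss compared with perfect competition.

Competitive equilibrium: 30.65 − 4.75q = 13.52 + 1.875q → q* = 2.5857, p* = 18.3681.
Marginal revenue: MR = 30.65 − 9.5q. Set MR = MC: 30.65 − 9.5q = 13.52 + 1.875q → q_m = 1.5059.
Price p_m = 30.65 − 4.75·1.5059 = 23.497; MC(q_m) = 13.52 + 1.875·1.5059 = 16.3436.
Competitive q* = 2.5857, so Δq = 1.0798; wedge = 23.497 − 16.3436 = 7.1534.
Deadweight loss = ½ × 1.0798 × 7.1534 = $3.86 thousand.

$3.86 thousand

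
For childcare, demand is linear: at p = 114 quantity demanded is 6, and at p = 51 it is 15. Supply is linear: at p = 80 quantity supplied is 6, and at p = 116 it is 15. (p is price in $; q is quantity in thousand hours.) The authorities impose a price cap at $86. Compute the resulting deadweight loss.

$13.92 thousand

Demand slope = (51 − 114)/(15 − 6) = −7, so p = 156 − 7q.
Supply slope = (116 − 80)/(15 − 6) = 4, so p = 56 + 4q.
Competitive equilibrium: 156 − 7q = 56 + 4q → q* = 9.0909, p* = 92.3636.
At the ceiling p = 86, quantity supplied = (86 − 56)/4 = 7.5.
Willingness to pay at q' = 7.5: 156 − 7·7.5 = 103.5.
Δq = 9.0909 − 7.5 = 1.5909; wedge = 103.5 − 86 = 17.5.
The triangle = ½ × 1.5909 × 17.5 = $13.92 thousand.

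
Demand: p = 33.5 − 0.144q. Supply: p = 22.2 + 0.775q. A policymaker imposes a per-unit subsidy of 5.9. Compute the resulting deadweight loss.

18.94

Competitive equilibrium: 33.5 − 0.144q = 22.2 + 0.775q → q* = 12.296, p* = 31.7294.
The subsidy lowers effective supply by 5.9: p = 16.3 + 0.775q.
New quantity: 33.5 − 0.144q = 16.3 + 0.775q → q' = 18.716.
Overproduction Δq = 18.716 − 12.296 = 6.42; wedge = subsidy = 5.9.
The triangle = ½ × 6.42 × 5.9 = 18.94.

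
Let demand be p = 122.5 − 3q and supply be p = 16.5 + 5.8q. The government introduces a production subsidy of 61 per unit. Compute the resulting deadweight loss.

Competitive equilibrium: 122.5 − 3q = 16.5 + 5.8q → q* = 12.0455, p* = 86.3636.
The subsidy lowers effective supply by 61: p = 5.8q − 44.5.
New quantity: 122.5 − 3q = 5.8q − 44.5 → q' = 18.9773.
Overproduction Δq = 18.9773 − 12.0455 = 6.9318; wedge = subsidy = 61.
Welfare loss = ½ × 6.9318 × 61 = 211.42.

211.42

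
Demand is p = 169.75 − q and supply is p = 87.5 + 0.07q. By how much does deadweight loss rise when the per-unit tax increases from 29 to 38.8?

Competitive equilibrium: 169.75 − q = 87.5 + 0.07q → q* = 76.8692, p* = 92.8808.
For a per-unit tax t: Δq = t/1.07, so DWL = ½·t·(t/1.07) = t²/2.14.
At t = 29: DWL = 392.991. At t = 38.8: DWL = 703.477.
Increase = 703.477 − 392.991 = 310.49.

310.49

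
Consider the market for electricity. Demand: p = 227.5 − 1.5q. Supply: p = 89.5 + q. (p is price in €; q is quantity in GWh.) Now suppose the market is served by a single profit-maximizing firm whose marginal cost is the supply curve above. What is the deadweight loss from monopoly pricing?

Competitive equilibrium: 227.5 − 1.5q = 89.5 + q → q* = 55.2, p* = 144.7.
Marginal revenue: MR = 227.5 − 3q. Set MR = MC: 227.5 − 3q = 89.5 + q → q_m = 34.5.
Price p_m = 227.5 − 1.5·34.5 = 175.75; MC(q_m) = 89.5 + 1·34.5 = 124.
Competitive q* = 55.2, so Δq = 20.7; wedge = 175.75 − 124 = 51.75.
Deadweight loss = ½ × 20.7 × 51.75 = €535.61.

€535.61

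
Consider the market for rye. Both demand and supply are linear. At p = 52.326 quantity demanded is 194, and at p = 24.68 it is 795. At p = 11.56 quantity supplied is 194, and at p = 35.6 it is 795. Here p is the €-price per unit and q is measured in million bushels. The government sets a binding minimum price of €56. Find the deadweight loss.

Demand slope = (24.68 − 52.326)/(795 − 194) = −0.046, so p = 61.25 − 0.046q.
Supply slope = (35.6 − 11.56)/(795 − 194) = 0.04, so p = 3.8 + 0.04q.
Competitive equilibrium: 61.25 − 0.046q = 3.8 + 0.04q → q* = 668.02326, p* = 30.52093.
At the floor p = 56, quantity demanded = (61.25 − 56)/0.046 = 114.13043.
Sellers' marginal cost at q' = 114.13043: 3.8 + 0.04·114.13043 = 8.36522.
Δq = 668.02326 − 114.13043 = 553.89283; wedge = 56 − 8.36522 = 47.63478.
The triangle = ½ × 553.89283 × 47.63478 = €13192.28 million.

€13192.28 million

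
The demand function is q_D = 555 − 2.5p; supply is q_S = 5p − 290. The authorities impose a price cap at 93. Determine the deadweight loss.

2900.83

In inverse form: demand p = 222 − 0.4q, supply p = 58 + 0.2q.
Competitive equilibrium: 222 − 0.4q = 58 + 0.2q → q* = 273.3333, p* = 112.6667.
At the ceiling p = 93, quantity supplied = (93 − 58)/0.2 = 175.
Willingness to pay at q' = 175: 222 − 0.4·175 = 152.
Δq = 273.3333 − 175 = 98.3333; wedge = 152 − 93 = 59.
Deadweight loss = ½ × 98.3333 × 59 = 2900.83.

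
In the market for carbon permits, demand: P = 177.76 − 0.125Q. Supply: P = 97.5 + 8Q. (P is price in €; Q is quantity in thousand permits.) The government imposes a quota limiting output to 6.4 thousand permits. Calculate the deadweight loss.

€49.15 thousand

Competitive equilibrium: 177.76 − 0.125Q = 97.5 + 8Q → Q* = 9.8782, P* = 176.5252.
At Q = 6.4: demand price = 177.76 − 0.125·6.4 = 176.96; supply price = 97.5 + 8·6.4 = 148.7.
ΔQ = 9.8782 − 6.4 = 3.4782; wedge = 176.96 − 148.7 = 28.26.
The triangle = ½ × 3.4782 × 28.26 = €49.15 thousand.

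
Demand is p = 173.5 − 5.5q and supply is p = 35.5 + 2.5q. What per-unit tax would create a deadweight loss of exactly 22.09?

18.8

Competitive equilibrium: 173.5 − 5.5q = 35.5 + 2.5q → q* = 17.25, p* = 78.625.
A tax t gives Δq = t/8 and wedge t, so DWL = t²/16.
t²/16 = 22.09 → t² = 353.44 → t = 18.8.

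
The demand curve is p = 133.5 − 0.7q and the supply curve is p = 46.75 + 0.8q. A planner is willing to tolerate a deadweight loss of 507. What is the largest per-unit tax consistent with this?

Competitive equilibrium: 133.5 − 0.7q = 46.75 + 0.8q → q* = 57.8333, p* = 93.0167.
A tax t gives Δq = t/1.5 and wedge t, so DWL = t²/3.
t²/3 = 507 → t² = 1521 → t = 39.

39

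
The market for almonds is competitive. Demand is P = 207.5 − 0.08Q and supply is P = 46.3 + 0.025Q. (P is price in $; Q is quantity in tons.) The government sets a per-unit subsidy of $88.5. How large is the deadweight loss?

$37296.43

Competitive equilibrium: 207.5 − 0.08Q = 46.3 + 0.025Q → Q* = 1535.2381, P* = 84.681.
The subsidy lowers effective supply by 88.5: P = 0.025Q − 42.2.
New quantity: 207.5 − 0.08Q = 0.025Q − 42.2 → Q' = 2378.0952.
Overproduction ΔQ = 2378.0952 − 1535.2381 = 842.8571; wedge = subsidy = 88.5.
Deadweight loss = ½ × 842.8571 × 88.5 = $37296.43.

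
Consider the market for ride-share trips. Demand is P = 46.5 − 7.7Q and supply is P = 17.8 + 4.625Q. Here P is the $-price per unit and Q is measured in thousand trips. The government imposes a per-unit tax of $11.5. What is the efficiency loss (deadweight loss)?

Competitive equilibrium: 46.5 − 7.7Q = 17.8 + 4.625Q → Q* = 2.3286, P* = 28.5698.
With the tax, the buyer price exceeds the seller price by 11.5: (46.5 − 7.7Q) − (17.8 + 4.625Q) = 11.5 → Q' = 1.3955.
ΔQ = 2.3286 − 1.3955 = 0.9331; the wedge equals the tax, 11.5.
Welfare loss = ½ × 0.9331 × 11.5 = $5.37 thousand.

$5.37 thousand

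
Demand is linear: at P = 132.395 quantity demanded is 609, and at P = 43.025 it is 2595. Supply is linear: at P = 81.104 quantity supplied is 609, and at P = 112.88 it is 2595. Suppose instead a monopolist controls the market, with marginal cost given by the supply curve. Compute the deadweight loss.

11554.49

Demand slope = (43.025 − 132.395)/(2595 − 609) = −0.045, so P = 159.8 − 0.045Q.
Supply slope = (112.88 − 81.104)/(2595 − 609) = 0.016, so P = 71.36 + 0.016Q.
Competitive equilibrium: 159.8 − 0.045Q = 71.36 + 0.016Q → Q* = 1449.836066, P* = 94.557377.
Marginal revenue: MR = 159.8 − 0.09Q. Set MR = MC: 159.8 − 0.09Q = 71.36 + 0.016Q → Q_m = 834.339623.
Price P_m = 159.8 − 0.045·834.339623 = 122.254717; MC(Q_m) = 71.36 + 0.016·834.339623 = 84.709434.
Competitive Q* = 1449.836066, so ΔQ = 615.496443; wedge = 122.254717 − 84.709434 = 37.545283.
Welfare loss = ½ × 615.496443 × 37.545283 = 11554.49.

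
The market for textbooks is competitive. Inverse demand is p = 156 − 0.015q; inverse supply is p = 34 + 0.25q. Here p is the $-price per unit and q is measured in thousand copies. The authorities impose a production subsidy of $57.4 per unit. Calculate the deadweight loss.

Competitive equilibrium: 156 − 0.015q = 34 + 0.25q → q* = 460.3774, p* = 149.0943.
The subsidy lowers effective supply by 57.4: p = 0.25q − 23.4.
New quantity: 156 − 0.015q = 0.25q − 23.4 → q' = 676.9811.
Overproduction Δq = 676.9811 − 460.3774 = 216.6037; wedge = subsidy = 57.4.
The triangle = ½ × 216.6037 × 57.4 = $6216.53 thousand.

$6216.53 thousand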